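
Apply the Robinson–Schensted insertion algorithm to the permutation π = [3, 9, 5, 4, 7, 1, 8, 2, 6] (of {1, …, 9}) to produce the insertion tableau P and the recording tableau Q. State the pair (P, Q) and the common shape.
P = [1, 2, 6, 8] / [3, 4, 7] / [5] / [9];  Q = [1, 2, 5, 7] / [3, 8, 9] / [4] / [6];  common shape = (4, 3, 1, 1)

Row-insert the values π_1, π_2, … into P one at a time, bumping the leftmost entry strictly greater than the inserted value down to the next row. The recording tableau Q records, in position (i, j), the step at which that cell was added to P.
  Insert 3 (step 1): P = [3];  Q = [1]
  Insert 9 (step 2): P = [3, 9];  Q = [1, 2]
  Insert 5 (step 3): P = [3, 5] / [9];  Q = [1, 2] / [3]
  Insert 4 (step 4): P = [3, 4] / [5] / [9];  Q = [1, 2] / [3] / [4]
  Insert 7 (step 5): P = [3, 4, 7] / [5] / [9];  Q = [1, 2, 5] / [3] / [4]
  Insert 1 (step 6): P = [1, 4, 7] / [3] / [5] / [9];  Q = [1, 2, 5] / [3] / [4] / [6]
  Insert 8 (step 7): P = [1, 4, 7, 8] / [3] / [5] / [9];  Q = [1, 2, 5, 7] / [3] / [4] / [6]
  Insert 2 (step 8): P = [1, 2, 7, 8] / [3, 4] / [5] / [9];  Q = [1, 2, 5, 7] / [3, 8] / [4] / [6]
  Insert 6 (step 9): P = [1, 2, 6, 8] / [3, 4, 7] / [5] / [9];  Q = [1, 2, 5, 7] / [3, 8, 9] / [4] / [6]
Final shape: (4, 3, 1, 1).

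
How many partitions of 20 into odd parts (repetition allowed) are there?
p_odd(20) = 64

Enumerate partitions using only odd parts via the recurrence o(n, m) = o(n, m−2) + o(n−m, m) over odd m, starting from the largest odd part ≤ n. This gives p_odd(20) = 64. (Euler's theorem: equals the count of distinct-part partitions.)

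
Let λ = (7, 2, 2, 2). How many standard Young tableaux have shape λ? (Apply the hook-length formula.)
# SYT of shape (7, 2, 2, 2) = 4004

Hook-length formula: f^λ = n! / Π hook(c), product over all cells c of the Young diagram. For λ = (7, 2, 2, 2), n = 13 boxes. Hook lengths by row (left-to-right, top-to-bottom): [10, 9, 5, 4, 3, 2, 1]; [4, 3]; [3, 2]; [2, 1]. Product of hooks = 1555200. So f^λ = 13! / 1555200 = 6227020800 / 1555200 = 4004.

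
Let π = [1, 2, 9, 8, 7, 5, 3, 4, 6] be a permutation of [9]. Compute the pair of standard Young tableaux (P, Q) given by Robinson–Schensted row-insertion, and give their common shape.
P = [1, 2, 3, 4, 6] / [5] / [7] / [8] / [9];  Q = [1, 2, 3, 8, 9] / [4] / [5] / [6] / [7];  common shape = (5, 1, 1, 1, 1)

Row-insert the values π_1, π_2, … into P one at a time, bumping the leftmost entry strictly greater than the inserted value down to the next row. The recording tableau Q records, in position (i, j), the step at which that cell was added to P.
  Insert 1 (step 1): P = [1];  Q = [1]
  Insert 2 (step 2): P = [1, 2];  Q = [1, 2]
  Insert 9 (step 3): P = [1, 2, 9];  Q = [1, 2, 3]
  Insert 8 (step 4): P = [1, 2, 8] / [9];  Q = [1, 2, 3] / [4]
  Insert 7 (step 5): P = [1, 2, 7] / [8] / [9];  Q = [1, 2, 3] / [4] / [5]
  Insert 5 (step 6): P = [1, 2, 5] / [7] / [8] / [9];  Q = [1, 2, 3] / [4] / [5] / [6]
  Insert 3 (step 7): P = [1, 2, 3] / [5] / [7] / [8] / [9];  Q = [1, 2, 3] / [4] / [5] / [6] / [7]
  Insert 4 (step 8): P = [1, 2, 3, 4] / [5] / [7] / [8] / [9];  Q = [1, 2, 3, 8] / [4] / [5] / [6] / [7]
  Insert 6 (step 9): P = [1, 2, 3, 4, 6] / [5] / [7] / [8] / [9];  Q = [1, 2, 3, 8, 9] / [4] / [5] / [6] / [7]
Final shape: (5, 1, 1, 1, 1).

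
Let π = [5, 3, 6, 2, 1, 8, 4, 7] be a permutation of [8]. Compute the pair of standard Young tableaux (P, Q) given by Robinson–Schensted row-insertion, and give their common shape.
P = [1, 4, 7] / [2, 6, 8] / [3] / [5];  Q = [1, 3, 6] / [2, 7, 8] / [4] / [5];  common shape = (3, 3, 1, 1)

Row-insert the values π_1, π_2, … into P one at a time, bumping the leftmost entry strictly greater than the inserted value down to the next row. The recording tableau Q records, in position (i, j), the step at which that cell was added to P.
  Insert 5 (step 1): P = [5];  Q = [1]
  Insert 3 (step 2): P = [3] / [5];  Q = [1] / [2]
  Insert 6 (step 3): P = [3, 6] / [5];  Q = [1, 3] / [2]
  Insert 2 (step 4): P = [2, 6] / [3] / [5];  Q = [1, 3] / [2] / [4]
  Insert 1 (step 5): P = [1, 6] / [2] / [3] / [5];  Q = [1, 3] / [2] / [4] / [5]
  Insert 8 (step 6): P = [1, 6, 8] / [2] / [3] / [5];  Q = [1, 3, 6] / [2] / [4] / [5]
  Insert 4 (step 7): P = [1, 4, 8] / [2, 6] / [3] / [5];  Q = [1, 3, 6] / [2, 7] / [4] / [5]
  Insert 7 (step 8): P = [1, 4, 7] / [2, 6, 8] / [3] / [5];  Q = [1, 3, 6] / [2, 7, 8] / [4] / [5]
Final shape: (3, 3, 1, 1).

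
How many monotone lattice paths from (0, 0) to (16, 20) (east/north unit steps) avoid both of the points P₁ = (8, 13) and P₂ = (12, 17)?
Number of paths = 4680606735

Inclusion–exclusion. Total paths: C(36, 16) = 7307872110. Through P₁: C(21, 8)·C(15, 8) = 1309458150. Through P₂: C(29, 12)·C(7, 4) = 1816357725. Since P₁ is strictly southwest of P₂, a monotone path through both must visit P₁ then P₂; paths through both = C(21, 8)·C(8, 4)·C(7, 4) = 498550500. Avoid both = 7307872110 − 1309458150 − 1816357725 + 498550500 = 4680606735.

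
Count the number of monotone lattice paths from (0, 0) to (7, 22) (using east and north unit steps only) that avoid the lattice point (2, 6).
Number of paths = 991008

Total paths from (0, 0) to (7, 22): C(29, 7) = 1560780. Paths through (2, 6): (paths (0, 0) → (2, 6)) × (paths (2, 6) → (7, 22)) = C(8, 2) · C(21, 5) = 28 · 20349 = 569772. Avoidance count = 1560780 − 569772 = 991008.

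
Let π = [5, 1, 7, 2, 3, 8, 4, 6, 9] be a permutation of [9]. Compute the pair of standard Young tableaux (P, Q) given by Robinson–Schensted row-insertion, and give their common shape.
P = [1, 2, 3, 4, 6, 9] / [5, 7, 8];  Q = [1, 3, 5, 6, 8, 9] / [2, 4, 7];  common shape = (6, 3)

Row-insert the values π_1, π_2, … into P one at a time, bumping the leftmost entry strictly greater than the inserted value down to the next row. The recording tableau Q records, in position (i, j), the step at which that cell was added to P.
  Insert 5 (step 1): P = [5];  Q = [1]
  Insert 1 (step 2): P = [1] / [5];  Q = [1] / [2]
  Insert 7 (step 3): P = [1, 7] / [5];  Q = [1, 3] / [2]
  Insert 2 (step 4): P = [1, 2] / [5, 7];  Q = [1, 3] / [2, 4]
  Insert 3 (step 5): P = [1, 2, 3] / [5, 7];  Q = [1, 3, 5] / [2, 4]
  Insert 8 (step 6): P = [1, 2, 3, 8] / [5, 7];  Q = [1, 3, 5, 6] / [2, 4]
  Insert 4 (step 7): P = [1, 2, 3, 4] / [5, 7, 8];  Q = [1, 3, 5, 6] / [2, 4, 7]
  Insert 6 (step 8): P = [1, 2, 3, 4, 6] / [5, 7, 8];  Q = [1, 3, 5, 6, 8] / [2, 4, 7]
  Insert 9 (step 9): P = [1, 2, 3, 4, 6, 9] / [5, 7, 8];  Q = [1, 3, 5, 6, 8, 9] / [2, 4, 7]
Final shape: (6, 3).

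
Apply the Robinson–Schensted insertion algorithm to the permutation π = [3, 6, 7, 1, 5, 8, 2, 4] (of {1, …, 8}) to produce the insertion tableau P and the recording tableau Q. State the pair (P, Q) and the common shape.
P = [1, 2, 4, 8] / [3, 5, 7] / [6];  Q = [1, 2, 3, 6] / [4, 5, 8] / [7];  common shape = (4, 3, 1)

Row-insert the values π_1, π_2, … into P one at a time, bumping the leftmost entry strictly greater than the inserted value down to the next row. The recording tableau Q records, in position (i, j), the step at which that cell was added to P.
  Insert 3 (step 1): P = [3];  Q = [1]
  Insert 6 (step 2): P = [3, 6];  Q = [1, 2]
  Insert 7 (step 3): P = [3, 6, 7];  Q = [1, 2, 3]
  Insert 1 (step 4): P = [1, 6, 7] / [3];  Q = [1, 2, 3] / [4]
  Insert 5 (step 5): P = [1, 5, 7] / [3, 6];  Q = [1, 2, 3] / [4, 5]
  Insert 8 (step 6): P = [1, 5, 7, 8] / [3, 6];  Q = [1, 2, 3, 6] / [4, 5]
  Insert 2 (step 7): P = [1, 2, 7, 8] / [3, 5] / [6];  Q = [1, 2, 3, 6] / [4, 5] / [7]
  Insert 4 (step 8): P = [1, 2, 4, 8] / [3, 5, 7] / [6];  Q = [1, 2, 3, 6] / [4, 5, 8] / [7]
Final shape: (4, 3, 1).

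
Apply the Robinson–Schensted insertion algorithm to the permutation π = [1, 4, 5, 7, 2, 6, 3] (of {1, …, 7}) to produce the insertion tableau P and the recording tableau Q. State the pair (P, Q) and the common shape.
P = [1, 2, 3, 6] / [4, 5] / [7];  Q = [1, 2, 3, 4] / [5, 6] / [7];  common shape = (4, 2, 1)

Row-insert the values π_1, π_2, … into P one at a time, bumping the leftmost entry strictly greater than the inserted value down to the next row. The recording tableau Q records, in position (i, j), the step at which that cell was added to P.
  Insert 1 (step 1): P = [1];  Q = [1]
  Insert 4 (step 2): P = [1, 4];  Q = [1, 2]
  Insert 5 (step 3): P = [1, 4, 5];  Q = [1, 2, 3]
  Insert 7 (step 4): P = [1, 4, 5, 7];  Q = [1, 2, 3, 4]
  Insert 2 (step 5): P = [1, 2, 5, 7] / [4];  Q = [1, 2, 3, 4] / [5]
  Insert 6 (step 6): P = [1, 2, 5, 6] / [4, 7];  Q = [1, 2, 3, 4] / [5, 6]
  Insert 3 (step 7): P = [1, 2, 3, 6] / [4, 5] / [7];  Q = [1, 2, 3, 4] / [5, 6] / [7]
Final shape: (4, 2, 1).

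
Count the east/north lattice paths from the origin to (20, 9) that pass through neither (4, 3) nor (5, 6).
Number of paths = 7140798

Inclusion–exclusion. Total paths: C(29, 20) = 10015005. Through P₁: C(7, 4)·C(22, 16) = 2611455. Through P₂: C(11, 5)·C(18, 15) = 376992. Since P₁ is strictly southwest of P₂, a monotone path through both must visit P₁ then P₂; paths through both = C(7, 4)·C(4, 1)·C(18, 15) = 114240. Avoid both = 10015005 − 2611455 − 376992 + 114240 = 7140798.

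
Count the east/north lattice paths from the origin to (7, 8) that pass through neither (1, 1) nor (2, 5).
Number of paths = 2387

Inclusion–exclusion. Total paths: C(15, 7) = 6435. Through P₁: C(2, 1)·C(13, 6) = 3432. Through P₂: C(7, 2)·C(8, 5) = 1176. Since P₁ is strictly southwest of P₂, a monotone path through both must visit P₁ then P₂; paths through both = C(2, 1)·C(5, 1)·C(8, 5) = 560. Avoid both = 6435 − 3432 − 1176 + 560 = 2387.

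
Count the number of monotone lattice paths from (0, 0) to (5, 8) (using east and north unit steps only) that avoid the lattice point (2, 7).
Number of paths = 1143

Total paths from (0, 0) to (5, 8): C(13, 5) = 1287. Paths through (2, 7): (paths (0, 0) → (2, 7)) × (paths (2, 7) → (5, 8)) = C(9, 2) · C(4, 3) = 36 · 4 = 144. Avoidance count = 1287 − 144 = 1143.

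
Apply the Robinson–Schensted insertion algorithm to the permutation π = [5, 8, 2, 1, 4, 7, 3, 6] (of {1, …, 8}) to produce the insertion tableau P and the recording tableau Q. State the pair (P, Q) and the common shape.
P = [1, 3, 6] / [2, 4, 7] / [5, 8];  Q = [1, 2, 6] / [3, 5, 8] / [4, 7];  common shape = (3, 3, 2)

Row-insert the values π_1, π_2, … into P one at a time, bumping the leftmost entry strictly greater than the inserted value down to the next row. The recording tableau Q records, in position (i, j), the step at which that cell was added to P.
  Insert 5 (step 1): P = [5];  Q = [1]
  Insert 8 (step 2): P = [5, 8];  Q = [1, 2]
  Insert 2 (step 3): P = [2, 8] / [5];  Q = [1, 2] / [3]
  Insert 1 (step 4): P = [1, 8] / [2] / [5];  Q = [1, 2] / [3] / [4]
  Insert 4 (step 5): P = [1, 4] / [2, 8] / [5];  Q = [1, 2] / [3, 5] / [4]
  Insert 7 (step 6): P = [1, 4, 7] / [2, 8] / [5];  Q = [1, 2, 6] / [3, 5] / [4]
  Insert 3 (step 7): P = [1, 3, 7] / [2, 4] / [5, 8];  Q = [1, 2, 6] / [3, 5] / [4, 7]
  Insert 6 (step 8): P = [1, 3, 6] / [2, 4, 7] / [5, 8];  Q = [1, 2, 6] / [3, 5, 8] / [4, 7]
Final shape: (3, 3, 2).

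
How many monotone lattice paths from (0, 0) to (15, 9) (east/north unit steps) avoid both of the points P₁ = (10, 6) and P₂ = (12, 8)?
Number of paths = 547368

Inclusion–exclusion. Total paths: C(24, 15) = 1307504. Through P₁: C(16, 10)·C(8, 5) = 448448. Through P₂: C(20, 12)·C(4, 3) = 503880. Since P₁ is strictly southwest of P₂, a monotone path through both must visit P₁ then P₂; paths through both = C(16, 10)·C(4, 2)·C(4, 3) = 192192. Avoid both = 1307504 − 448448 − 503880 + 192192 = 547368.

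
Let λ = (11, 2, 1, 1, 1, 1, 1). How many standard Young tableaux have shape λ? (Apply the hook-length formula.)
# SYT of shape (11, 2, 1, 1, 1, 1, 1) = 112320

Hook-length formula: f^λ = n! / Π hook(c), product over all cells c of the Young diagram. For λ = (11, 2, 1, 1, 1, 1, 1), n = 18 boxes. Hook lengths by row (left-to-right, top-to-bottom): [17, 11, 9, 8, 7, 6, 5, 4, 3, 2, 1]; [7, 1]; [5]; [4]; [3]; [2]; [1]. Product of hooks = 57001190400. So f^λ = 18! / 57001190400 = 6402373705728000 / 57001190400 = 112320.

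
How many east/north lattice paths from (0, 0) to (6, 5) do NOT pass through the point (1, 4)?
Number of paths = 432

Total paths from (0, 0) to (6, 5): C(11, 6) = 462. Paths through (1, 4): (paths (0, 0) → (1, 4)) × (paths (1, 4) → (6, 5)) = C(5, 1) · C(6, 5) = 5 · 6 = 30. Avoidance count = 462 − 30 = 432.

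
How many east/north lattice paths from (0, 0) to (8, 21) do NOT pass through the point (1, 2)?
Number of paths = 2318745

Total paths from (0, 0) to (8, 21): C(29, 8) = 4292145. Paths through (1, 2): (paths (0, 0) → (1, 2)) × (paths (1, 2) → (8, 21)) = C(3, 1) · C(26, 7) = 3 · 657800 = 1973400. Avoidance count = 4292145 − 1973400 = 2318745.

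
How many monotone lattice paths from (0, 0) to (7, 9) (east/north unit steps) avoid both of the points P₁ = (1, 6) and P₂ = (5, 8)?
Number of paths = 7306

Inclusion–exclusion. Total paths: C(16, 7) = 11440. Through P₁: C(7, 1)·C(9, 6) = 588. Through P₂: C(13, 5)·C(3, 2) = 3861. Since P₁ is strictly southwest of P₂, a monotone path through both must visit P₁ then P₂; paths through both = C(7, 1)·C(6, 4)·C(3, 2) = 315. Avoid both = 11440 − 588 − 3861 + 315 = 7306.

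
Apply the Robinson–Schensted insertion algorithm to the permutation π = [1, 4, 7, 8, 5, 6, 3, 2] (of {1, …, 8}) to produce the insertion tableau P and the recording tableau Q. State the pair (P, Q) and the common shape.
P = [1, 2, 5, 6] / [3, 8] / [4] / [7];  Q = [1, 2, 3, 4] / [5, 6] / [7] / [8];  common shape = (4, 2, 1, 1)

Row-insert the values π_1, π_2, … into P one at a time, bumping the leftmost entry strictly greater than the inserted value down to the next row. The recording tableau Q records, in position (i, j), the step at which that cell was added to P.
  Insert 1 (step 1): P = [1];  Q = [1]
  Insert 4 (step 2): P = [1, 4];  Q = [1, 2]
  Insert 7 (step 3): P = [1, 4, 7];  Q = [1, 2, 3]
  Insert 8 (step 4): P = [1, 4, 7, 8];  Q = [1, 2, 3, 4]
  Insert 5 (step 5): P = [1, 4, 5, 8] / [7];  Q = [1, 2, 3, 4] / [5]
  Insert 6 (step 6): P = [1, 4, 5, 6] / [7, 8];  Q = [1, 2, 3, 4] / [5, 6]
  Insert 3 (step 7): P = [1, 3, 5, 6] / [4, 8] / [7];  Q = [1, 2, 3, 4] / [5, 6] / [7]
  Insert 2 (step 8): P = [1, 2, 5, 6] / [3, 8] / [4] / [7];  Q = [1, 2, 3, 4] / [5, 6] / [7] / [8]
Final shape: (4, 2, 1, 1).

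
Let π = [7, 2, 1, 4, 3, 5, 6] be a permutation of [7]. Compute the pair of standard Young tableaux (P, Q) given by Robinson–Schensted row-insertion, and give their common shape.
P = [1, 3, 5, 6] / [2, 4] / [7];  Q = [1, 4, 6, 7] / [2, 5] / [3];  common shape = (4, 2, 1)

Row-insert the values π_1, π_2, … into P one at a time, bumping the leftmost entry strictly greater than the inserted value down to the next row. The recording tableau Q records, in position (i, j), the step at which that cell was added to P.
  Insert 7 (step 1): P = [7];  Q = [1]
  Insert 2 (step 2): P = [2] / [7];  Q = [1] / [2]
  Insert 1 (step 3): P = [1] / [2] / [7];  Q = [1] / [2] / [3]
  Insert 4 (step 4): P = [1, 4] / [2] / [7];  Q = [1, 4] / [2] / [3]
  Insert 3 (step 5): P = [1, 3] / [2, 4] / [7];  Q = [1, 4] / [2, 5] / [3]
  Insert 5 (step 6): P = [1, 3, 5] / [2, 4] / [7];  Q = [1, 4, 6] / [2, 5] / [3]
  Insert 6 (step 7): P = [1, 3, 5, 6] / [2, 4] / [7];  Q = [1, 4, 6, 7] / [2, 5] / [3]
Final shape: (4, 2, 1).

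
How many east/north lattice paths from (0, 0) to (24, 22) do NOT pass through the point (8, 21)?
Number of paths = 7890298147485

Total paths from (0, 0) to (24, 22): C(46, 24) = 7890371113950. Paths through (8, 21): (paths (0, 0) → (8, 21)) × (paths (8, 21) → (24, 22)) = C(29, 8) · C(17, 16) = 4292145 · 17 = 72966465. Avoidance count = 7890371113950 − 72966465 = 7890298147485.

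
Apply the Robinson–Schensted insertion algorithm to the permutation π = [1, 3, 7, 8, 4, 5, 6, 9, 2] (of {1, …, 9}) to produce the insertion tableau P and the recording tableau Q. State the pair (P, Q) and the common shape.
P = [1, 2, 4, 5, 6, 9] / [3, 8] / [7];  Q = [1, 2, 3, 4, 7, 8] / [5, 6] / [9];  common shape = (6, 2, 1)

Row-insert the values π_1, π_2, … into P one at a time, bumping the leftmost entry strictly greater than the inserted value down to the next row. The recording tableau Q records, in position (i, j), the step at which that cell was added to P.
  Insert 1 (step 1): P = [1];  Q = [1]
  Insert 3 (step 2): P = [1, 3];  Q = [1, 2]
  Insert 7 (step 3): P = [1, 3, 7];  Q = [1, 2, 3]
  Insert 8 (step 4): P = [1, 3, 7, 8];  Q = [1, 2, 3, 4]
  Insert 4 (step 5): P = [1, 3, 4, 8] / [7];  Q = [1, 2, 3, 4] / [5]
  Insert 5 (step 6): P = [1, 3, 4, 5] / [7, 8];  Q = [1, 2, 3, 4] / [5, 6]
  Insert 6 (step 7): P = [1, 3, 4, 5, 6] / [7, 8];  Q = [1, 2, 3, 4, 7] / [5, 6]
  Insert 9 (step 8): P = [1, 3, 4, 5, 6, 9] / [7, 8];  Q = [1, 2, 3, 4, 7, 8] / [5, 6]
  Insert 2 (step 9): P = [1, 2, 4, 5, 6, 9] / [3, 8] / [7];  Q = [1, 2, 3, 4, 7, 8] / [5, 6] / [9]
Final shape: (6, 2, 1).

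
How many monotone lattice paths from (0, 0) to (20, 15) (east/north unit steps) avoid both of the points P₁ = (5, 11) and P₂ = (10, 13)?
Number of paths = 3161558484

Inclusion–exclusion. Total paths: C(35, 20) = 3247943160. Through P₁: C(16, 5)·C(19, 15) = 16930368. Through P₂: C(23, 10)·C(12, 10) = 75508356. Since P₁ is strictly southwest of P₂, a monotone path through both must visit P₁ then P₂; paths through both = C(16, 5)·C(7, 5)·C(12, 10) = 6054048. Avoid both = 3247943160 − 16930368 − 75508356 + 6054048 = 3161558484.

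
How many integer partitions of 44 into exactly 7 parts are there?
p(44, 7 parts) = 4526

Partitions of n into exactly k parts are in bijection with partitions of n − k into at most k parts (subtract 1 from each part). So p(44, exactly 7) = p(37, parts ≤ 7). Computing via the recurrence p(m, j) = p(m, j−1) + p(m−j, j) gives 4526.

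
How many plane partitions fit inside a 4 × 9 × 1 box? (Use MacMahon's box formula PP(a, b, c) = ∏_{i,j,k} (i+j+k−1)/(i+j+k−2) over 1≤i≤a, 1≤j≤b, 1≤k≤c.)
PP(4, 9, 1) = 715

Evaluate the triple product over i = 1..4, j = 1..9, k = 1..1. The factors are (2/1) · (3/2) · (4/3) · (5/4) · (6/5) · (7/6) · (8/7) · (9/8) · … (36 factors total). The numerators and denominators telescope so the product is an integer; carrying out the multiplication exactly gives PP(4, 9, 1) = 715.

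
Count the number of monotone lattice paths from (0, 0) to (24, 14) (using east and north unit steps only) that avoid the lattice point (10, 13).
Number of paths = 9652393110

Total paths from (0, 0) to (24, 14): C(38, 24) = 9669554100. Paths through (10, 13): (paths (0, 0) → (10, 13)) × (paths (10, 13) → (24, 14)) = C(23, 10) · C(15, 14) = 1144066 · 15 = 17160990. Avoidance count = 9669554100 − 17160990 = 9652393110.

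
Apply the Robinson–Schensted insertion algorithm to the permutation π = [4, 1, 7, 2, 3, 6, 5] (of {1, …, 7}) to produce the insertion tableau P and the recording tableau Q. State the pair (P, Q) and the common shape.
P = [1, 2, 3, 5] / [4, 6] / [7];  Q = [1, 3, 5, 6] / [2, 4] / [7];  common shape = (4, 2, 1)

Row-insert the values π_1, π_2, … into P one at a time, bumping the leftmost entry strictly greater than the inserted value down to the next row. The recording tableau Q records, in position (i, j), the step at which that cell was added to P.
  Insert 4 (step 1): P = [4];  Q = [1]
  Insert 1 (step 2): P = [1] / [4];  Q = [1] / [2]
  Insert 7 (step 3): P = [1, 7] / [4];  Q = [1, 3] / [2]
  Insert 2 (step 4): P = [1, 2] / [4, 7];  Q = [1, 3] / [2, 4]
  Insert 3 (step 5): P = [1, 2, 3] / [4, 7];  Q = [1, 3, 5] / [2, 4]
  Insert 6 (step 6): P = [1, 2, 3, 6] / [4, 7];  Q = [1, 3, 5, 6] / [2, 4]
  Insert 5 (step 7): P = [1, 2, 3, 5] / [4, 6] / [7];  Q = [1, 3, 5, 6] / [2, 4] / [7]
Final shape: (4, 2, 1).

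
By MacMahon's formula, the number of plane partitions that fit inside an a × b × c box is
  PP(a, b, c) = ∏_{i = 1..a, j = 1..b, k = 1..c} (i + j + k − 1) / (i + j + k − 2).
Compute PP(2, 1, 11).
PP(2, 1, 11) = 78

Evaluate the triple product over i = 1..2, j = 1..1, k = 1..11. The factors are (2/1) · (3/2) · (4/3) · (5/4) · (6/5) · (7/6) · (8/7) · (9/8) · … (22 factors total). The numerators and denominators telescope so the product is an integer; carrying out the multiplication exactly gives PP(2, 1, 11) = 78.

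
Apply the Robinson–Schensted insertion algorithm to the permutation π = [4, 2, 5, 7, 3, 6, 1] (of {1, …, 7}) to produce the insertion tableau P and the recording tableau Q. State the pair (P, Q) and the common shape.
P = [1, 3, 6] / [2, 5, 7] / [4];  Q = [1, 3, 4] / [2, 5, 6] / [7];  common shape = (3, 3, 1)

Row-insert the values π_1, π_2, … into P one at a time, bumping the leftmost entry strictly greater than the inserted value down to the next row. The recording tableau Q records, in position (i, j), the step at which that cell was added to P.
  Insert 4 (step 1): P = [4];  Q = [1]
  Insert 2 (step 2): P = [2] / [4];  Q = [1] / [2]
  Insert 5 (step 3): P = [2, 5] / [4];  Q = [1, 3] / [2]
  Insert 7 (step 4): P = [2, 5, 7] / [4];  Q = [1, 3, 4] / [2]
  Insert 3 (step 5): P = [2, 3, 7] / [4, 5];  Q = [1, 3, 4] / [2, 5]
  Insert 6 (step 6): P = [2, 3, 6] / [4, 5, 7];  Q = [1, 3, 4] / [2, 5, 6]
  Insert 1 (step 7): P = [1, 3, 6] / [2, 5, 7] / [4];  Q = [1, 3, 4] / [2, 5, 6] / [7]
Final shape: (3, 3, 1).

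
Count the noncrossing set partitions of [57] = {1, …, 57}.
C_57 = 26700952856774851904245220912664

These noncrossing partitions are counted by the Catalan number C_n = (1/(n + 1)) · C(2n, n). For n = 57: C_57 = (1/58) · C(114, 57) = 1548655265692941410446222812934512/58 = 26700952856774851904245220912664.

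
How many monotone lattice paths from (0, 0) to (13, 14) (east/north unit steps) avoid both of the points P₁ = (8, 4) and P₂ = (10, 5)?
Number of paths = 18237855

Inclusion–exclusion. Total paths: C(27, 13) = 20058300. Through P₁: C(12, 8)·C(15, 5) = 1486485. Through P₂: C(15, 10)·C(12, 3) = 660660. Since P₁ is strictly southwest of P₂, a monotone path through both must visit P₁ then P₂; paths through both = C(12, 8)·C(3, 2)·C(12, 3) = 326700. Avoid both = 20058300 − 1486485 − 660660 + 326700 = 18237855.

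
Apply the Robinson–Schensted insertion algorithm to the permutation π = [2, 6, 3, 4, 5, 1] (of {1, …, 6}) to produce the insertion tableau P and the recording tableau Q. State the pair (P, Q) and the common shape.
P = [1, 3, 4, 5] / [2] / [6];  Q = [1, 2, 4, 5] / [3] / [6];  common shape = (4, 1, 1)

Row-insert the values π_1, π_2, … into P one at a time, bumping the leftmost entry strictly greater than the inserted value down to the next row. The recording tableau Q records, in position (i, j), the step at which that cell was added to P.
  Insert 2 (step 1): P = [2];  Q = [1]
  Insert 6 (step 2): P = [2, 6];  Q = [1, 2]
  Insert 3 (step 3): P = [2, 3] / [6];  Q = [1, 2] / [3]
  Insert 4 (step 4): P = [2, 3, 4] / [6];  Q = [1, 2, 4] / [3]
  Insert 5 (step 5): P = [2, 3, 4, 5] / [6];  Q = [1, 2, 4, 5] / [3]
  Insert 1 (step 6): P = [1, 3, 4, 5] / [2] / [6];  Q = [1, 2, 4, 5] / [3] / [6]
Final shape: (4, 1, 1).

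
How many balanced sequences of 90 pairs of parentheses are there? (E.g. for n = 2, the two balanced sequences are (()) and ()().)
C_90 = 1000134600800354781929399250536541864362461089950800

These balanced parentheses are counted by the Catalan number C_n = (1/(n + 1)) · C(2n, n). For n = 90: C_90 = (1/91) · C(180, 90) = 91012248672832285155575331798825309656983959185522800/91 = 1000134600800354781929399250536541864362461089950800.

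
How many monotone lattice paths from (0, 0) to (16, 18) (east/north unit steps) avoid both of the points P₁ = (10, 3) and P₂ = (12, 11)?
Number of paths = 1746503286

Inclusion–exclusion. Total paths: C(34, 16) = 2203961430. Through P₁: C(13, 10)·C(21, 6) = 15519504. Through P₂: C(23, 12)·C(11, 4) = 446185740. Since P₁ is strictly southwest of P₂, a monotone path through both must visit P₁ then P₂; paths through both = C(13, 10)·C(10, 2)·C(11, 4) = 4247100. Avoid both = 2203961430 − 15519504 − 446185740 + 4247100 = 1746503286.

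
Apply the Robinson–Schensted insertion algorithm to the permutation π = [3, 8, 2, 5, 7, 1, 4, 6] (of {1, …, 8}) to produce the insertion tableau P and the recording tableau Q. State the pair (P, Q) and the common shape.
P = [1, 4, 6] / [2, 5, 7] / [3, 8];  Q = [1, 2, 5] / [3, 4, 8] / [6, 7];  common shape = (3, 3, 2)

Row-insert the values π_1, π_2, … into P one at a time, bumping the leftmost entry strictly greater than the inserted value down to the next row. The recording tableau Q records, in position (i, j), the step at which that cell was added to P.
  Insert 3 (step 1): P = [3];  Q = [1]
  Insert 8 (step 2): P = [3, 8];  Q = [1, 2]
  Insert 2 (step 3): P = [2, 8] / [3];  Q = [1, 2] / [3]
  Insert 5 (step 4): P = [2, 5] / [3, 8];  Q = [1, 2] / [3, 4]
  Insert 7 (step 5): P = [2, 5, 7] / [3, 8];  Q = [1, 2, 5] / [3, 4]
  Insert 1 (step 6): P = [1, 5, 7] / [2, 8] / [3];  Q = [1, 2, 5] / [3, 4] / [6]
  Insert 4 (step 7): P = [1, 4, 7] / [2, 5] / [3, 8];  Q = [1, 2, 5] / [3, 4] / [6, 7]
  Insert 6 (step 8): P = [1, 4, 6] / [2, 5, 7] / [3, 8];  Q = [1, 2, 5] / [3, 4, 8] / [6, 7]
Final shape: (3, 3, 2).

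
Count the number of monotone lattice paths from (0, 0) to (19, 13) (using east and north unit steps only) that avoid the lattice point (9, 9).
Number of paths = 298704980

Total paths from (0, 0) to (19, 13): C(32, 19) = 347373600. Paths through (9, 9): (paths (0, 0) → (9, 9)) × (paths (9, 9) → (19, 13)) = C(18, 9) · C(14, 10) = 48620 · 1001 = 48668620. Avoidance count = 347373600 − 48668620 = 298704980.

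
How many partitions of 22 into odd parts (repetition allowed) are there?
p_odd(22) = 89

Enumerate partitions using only odd parts via the recurrence o(n, m) = o(n, m−2) + o(n−m, m) over odd m, starting from the largest odd part ≤ n. This gives p_odd(22) = 89. (Euler's theorem: equals the count of distinct-part partitions.)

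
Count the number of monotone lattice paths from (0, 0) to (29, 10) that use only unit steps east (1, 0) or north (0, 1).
Number of paths = 635745396

A monotone lattice path from (0, 0) to (29, 10) consists of 29 east steps and 10 north steps in some order, so it is determined by which 29 of the 39 steps are east. The count is C(39, 29) = 635745396.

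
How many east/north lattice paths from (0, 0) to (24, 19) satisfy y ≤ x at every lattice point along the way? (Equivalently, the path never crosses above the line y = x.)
Number of paths = 192113383644

By the reflection principle (André's argument), the number of monotone paths to (24, 19) with n ≤ m that never go above y = x is C(43, 24) − C(43, 25) = 800472431850 − 608359048206 = 192113383644.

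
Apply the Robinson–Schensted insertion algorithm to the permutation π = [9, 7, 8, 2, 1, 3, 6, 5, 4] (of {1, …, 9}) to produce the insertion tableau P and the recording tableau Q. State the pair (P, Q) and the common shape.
P = [1, 3, 4] / [2, 5] / [6, 8] / [7] / [9];  Q = [1, 3, 7] / [2, 6] / [4, 8] / [5] / [9];  common shape = (3, 2, 2, 1, 1)

Row-insert the values π_1, π_2, … into P one at a time, bumping the leftmost entry strictly greater than the inserted value down to the next row. The recording tableau Q records, in position (i, j), the step at which that cell was added to P.
  Insert 9 (step 1): P = [9];  Q = [1]
  Insert 7 (step 2): P = [7] / [9];  Q = [1] / [2]
  Insert 8 (step 3): P = [7, 8] / [9];  Q = [1, 3] / [2]
  Insert 2 (step 4): P = [2, 8] / [7] / [9];  Q = [1, 3] / [2] / [4]
  Insert 1 (step 5): P = [1, 8] / [2] / [7] / [9];  Q = [1, 3] / [2] / [4] / [5]
  Insert 3 (step 6): P = [1, 3] / [2, 8] / [7] / [9];  Q = [1, 3] / [2, 6] / [4] / [5]
  Insert 6 (step 7): P = [1, 3, 6] / [2, 8] / [7] / [9];  Q = [1, 3, 7] / [2, 6] / [4] / [5]
  Insert 5 (step 8): P = [1, 3, 5] / [2, 6] / [7, 8] / [9];  Q = [1, 3, 7] / [2, 6] / [4, 8] / [5]
  Insert 4 (step 9): P = [1, 3, 4] / [2, 5] / [6, 8] / [7] / [9];  Q = [1, 3, 7] / [2, 6] / [4, 8] / [5] / [9]
Final shape: (3, 2, 2, 1, 1).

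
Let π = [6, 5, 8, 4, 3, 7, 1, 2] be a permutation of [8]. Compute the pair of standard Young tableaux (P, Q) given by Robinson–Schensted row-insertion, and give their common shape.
P = [1, 2] / [3, 7] / [4, 8] / [5] / [6];  Q = [1, 3] / [2, 6] / [4, 8] / [5] / [7];  common shape = (2, 2, 2, 1, 1)

Row-insert the values π_1, π_2, … into P one at a time, bumping the leftmost entry strictly greater than the inserted value down to the next row. The recording tableau Q records, in position (i, j), the step at which that cell was added to P.
  Insert 6 (step 1): P = [6];  Q = [1]
  Insert 5 (step 2): P = [5] / [6];  Q = [1] / [2]
  Insert 8 (step 3): P = [5, 8] / [6];  Q = [1, 3] / [2]
  Insert 4 (step 4): P = [4, 8] / [5] / [6];  Q = [1, 3] / [2] / [4]
  Insert 3 (step 5): P = [3, 8] / [4] / [5] / [6];  Q = [1, 3] / [2] / [4] / [5]
  Insert 7 (step 6): P = [3, 7] / [4, 8] / [5] / [6];  Q = [1, 3] / [2, 6] / [4] / [5]
  Insert 1 (step 7): P = [1, 7] / [3, 8] / [4] / [5] / [6];  Q = [1, 3] / [2, 6] / [4] / [5] / [7]
  Insert 2 (step 8): P = [1, 2] / [3, 7] / [4, 8] / [5] / [6];  Q = [1, 3] / [2, 6] / [4, 8] / [5] / [7]
Final shape: (2, 2, 2, 1, 1).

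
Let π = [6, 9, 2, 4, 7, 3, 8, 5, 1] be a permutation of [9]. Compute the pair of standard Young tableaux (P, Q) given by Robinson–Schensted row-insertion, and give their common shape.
P = [1, 3, 5, 8] / [2, 7] / [4, 9] / [6];  Q = [1, 2, 5, 7] / [3, 4] / [6, 8] / [9];  common shape = (4, 2, 2, 1)

Row-insert the values π_1, π_2, … into P one at a time, bumping the leftmost entry strictly greater than the inserted value down to the next row. The recording tableau Q records, in position (i, j), the step at which that cell was added to P.
  Insert 6 (step 1): P = [6];  Q = [1]
  Insert 9 (step 2): P = [6, 9];  Q = [1, 2]
  Insert 2 (step 3): P = [2, 9] / [6];  Q = [1, 2] / [3]
  Insert 4 (step 4): P = [2, 4] / [6, 9];  Q = [1, 2] / [3, 4]
  Insert 7 (step 5): P = [2, 4, 7] / [6, 9];  Q = [1, 2, 5] / [3, 4]
  Insert 3 (step 6): P = [2, 3, 7] / [4, 9] / [6];  Q = [1, 2, 5] / [3, 4] / [6]
  Insert 8 (step 7): P = [2, 3, 7, 8] / [4, 9] / [6];  Q = [1, 2, 5, 7] / [3, 4] / [6]
  Insert 5 (step 8): P = [2, 3, 5, 8] / [4, 7] / [6, 9];  Q = [1, 2, 5, 7] / [3, 4] / [6, 8]
  Insert 1 (step 9): P = [1, 3, 5, 8] / [2, 7] / [4, 9] / [6];  Q = [1, 2, 5, 7] / [3, 4] / [6, 8] / [9]
Final shape: (4, 2, 2, 1).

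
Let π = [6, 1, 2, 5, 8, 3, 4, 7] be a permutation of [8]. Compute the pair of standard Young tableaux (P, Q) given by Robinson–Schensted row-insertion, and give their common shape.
P = [1, 2, 3, 4, 7] / [5, 8] / [6];  Q = [1, 3, 4, 5, 8] / [2, 7] / [6];  common shape = (5, 2, 1)

Row-insert the values π_1, π_2, … into P one at a time, bumping the leftmost entry strictly greater than the inserted value down to the next row. The recording tableau Q records, in position (i, j), the step at which that cell was added to P.
  Insert 6 (step 1): P = [6];  Q = [1]
  Insert 1 (step 2): P = [1] / [6];  Q = [1] / [2]
  Insert 2 (step 3): P = [1, 2] / [6];  Q = [1, 3] / [2]
  Insert 5 (step 4): P = [1, 2, 5] / [6];  Q = [1, 3, 4] / [2]
  Insert 8 (step 5): P = [1, 2, 5, 8] / [6];  Q = [1, 3, 4, 5] / [2]
  Insert 3 (step 6): P = [1, 2, 3, 8] / [5] / [6];  Q = [1, 3, 4, 5] / [2] / [6]
  Insert 4 (step 7): P = [1, 2, 3, 4] / [5, 8] / [6];  Q = [1, 3, 4, 5] / [2, 7] / [6]
  Insert 7 (step 8): P = [1, 2, 3, 4, 7] / [5, 8] / [6];  Q = [1, 3, 4, 5, 8] / [2, 7] / [6]
Final shape: (5, 2, 1).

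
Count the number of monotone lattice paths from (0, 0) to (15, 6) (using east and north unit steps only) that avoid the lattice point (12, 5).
Number of paths = 29512

Total paths from (0, 0) to (15, 6): C(21, 15) = 54264. Paths through (12, 5): (paths (0, 0) → (12, 5)) × (paths (12, 5) → (15, 6)) = C(17, 12) · C(4, 3) = 6188 · 4 = 24752. Avoidance count = 54264 − 24752 = 29512.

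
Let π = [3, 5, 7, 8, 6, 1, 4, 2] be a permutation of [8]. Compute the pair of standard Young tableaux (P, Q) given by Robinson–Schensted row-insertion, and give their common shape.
P = [1, 2, 6, 8] / [3, 4] / [5] / [7];  Q = [1, 2, 3, 4] / [5, 7] / [6] / [8];  common shape = (4, 2, 1, 1)

Row-insert the values π_1, π_2, … into P one at a time, bumping the leftmost entry strictly greater than the inserted value down to the next row. The recording tableau Q records, in position (i, j), the step at which that cell was added to P.
  Insert 3 (step 1): P = [3];  Q = [1]
  Insert 5 (step 2): P = [3, 5];  Q = [1, 2]
  Insert 7 (step 3): P = [3, 5, 7];  Q = [1, 2, 3]
  Insert 8 (step 4): P = [3, 5, 7, 8];  Q = [1, 2, 3, 4]
  Insert 6 (step 5): P = [3, 5, 6, 8] / [7];  Q = [1, 2, 3, 4] / [5]
  Insert 1 (step 6): P = [1, 5, 6, 8] / [3] / [7];  Q = [1, 2, 3, 4] / [5] / [6]
  Insert 4 (step 7): P = [1, 4, 6, 8] / [3, 5] / [7];  Q = [1, 2, 3, 4] / [5, 7] / [6]
  Insert 2 (step 8): P = [1, 2, 6, 8] / [3, 4] / [5] / [7];  Q = [1, 2, 3, 4] / [5, 7] / [6] / [8]
Final shape: (4, 2, 1, 1).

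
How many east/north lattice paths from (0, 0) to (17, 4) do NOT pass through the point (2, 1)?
Number of paths = 3537

Total paths from (0, 0) to (17, 4): C(21, 17) = 5985. Paths through (2, 1): (paths (0, 0) → (2, 1)) × (paths (2, 1) → (17, 4)) = C(3, 2) · C(18, 15) = 3 · 816 = 2448. Avoidance count = 5985 − 2448 = 3537.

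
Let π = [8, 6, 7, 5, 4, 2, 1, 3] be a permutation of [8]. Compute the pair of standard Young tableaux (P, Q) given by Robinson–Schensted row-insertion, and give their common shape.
P = [1, 3] / [2, 7] / [4] / [5] / [6] / [8];  Q = [1, 3] / [2, 8] / [4] / [5] / [6] / [7];  common shape = (2, 2, 1, 1, 1, 1)

Row-insert the values π_1, π_2, … into P one at a time, bumping the leftmost entry strictly greater than the inserted value down to the next row. The recording tableau Q records, in position (i, j), the step at which that cell was added to P.
  Insert 8 (step 1): P = [8];  Q = [1]
  Insert 6 (step 2): P = [6] / [8];  Q = [1] / [2]
  Insert 7 (step 3): P = [6, 7] / [8];  Q = [1, 3] / [2]
  Insert 5 (step 4): P = [5, 7] / [6] / [8];  Q = [1, 3] / [2] / [4]
  Insert 4 (step 5): P = [4, 7] / [5] / [6] / [8];  Q = [1, 3] / [2] / [4] / [5]
  Insert 2 (step 6): P = [2, 7] / [4] / [5] / [6] / [8];  Q = [1, 3] / [2] / [4] / [5] / [6]
  Insert 1 (step 7): P = [1, 7] / [2] / [4] / [5] / [6] / [8];  Q = [1, 3] / [2] / [4] / [5] / [6] / [7]
  Insert 3 (step 8): P = [1, 3] / [2, 7] / [4] / [5] / [6] / [8];  Q = [1, 3] / [2, 8] / [4] / [5] / [6] / [7]
Final shape: (2, 2, 1, 1, 1, 1).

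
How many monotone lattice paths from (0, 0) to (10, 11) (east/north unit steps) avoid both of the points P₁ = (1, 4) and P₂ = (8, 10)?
Number of paths = 189982

Inclusion–exclusion. Total paths: C(21, 10) = 352716. Through P₁: C(5, 1)·C(16, 9) = 57200. Through P₂: C(18, 8)·C(3, 2) = 131274. Since P₁ is strictly southwest of P₂, a monotone path through both must visit P₁ then P₂; paths through both = C(5, 1)·C(13, 7)·C(3, 2) = 25740. Avoid both = 352716 − 57200 − 131274 + 25740 = 189982.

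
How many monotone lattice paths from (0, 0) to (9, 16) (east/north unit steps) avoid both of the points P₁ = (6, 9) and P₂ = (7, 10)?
Number of paths = 1178111

Inclusion–exclusion. Total paths: C(25, 9) = 2042975. Through P₁: C(15, 6)·C(10, 3) = 600600. Through P₂: C(17, 7)·C(8, 2) = 544544. Since P₁ is strictly southwest of P₂, a monotone path through both must visit P₁ then P₂; paths through both = C(15, 6)·C(2, 1)·C(8, 2) = 280280. Avoid both = 2042975 − 600600 − 544544 + 280280 = 1178111.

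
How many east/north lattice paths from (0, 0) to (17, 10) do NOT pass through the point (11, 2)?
Number of paths = 8202051

Total paths from (0, 0) to (17, 10): C(27, 17) = 8436285. Paths through (11, 2): (paths (0, 0) → (11, 2)) × (paths (11, 2) → (17, 10)) = C(13, 11) · C(14, 6) = 78 · 3003 = 234234. Avoidance count = 8436285 − 234234 = 8202051.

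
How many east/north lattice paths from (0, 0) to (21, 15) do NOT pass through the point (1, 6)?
Number of paths = 5497797525

Total paths from (0, 0) to (21, 15): C(36, 21) = 5567902560. Paths through (1, 6): (paths (0, 0) → (1, 6)) × (paths (1, 6) → (21, 15)) = C(7, 1) · C(29, 20) = 7 · 10015005 = 70105035. Avoidance count = 5567902560 − 70105035 = 5497797525.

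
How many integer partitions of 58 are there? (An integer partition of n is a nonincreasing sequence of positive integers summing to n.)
p(58) = 715220

Compute p(n) via the recurrence p(n, m) = p(n, m−1) + p(n−m, m), where p(n, m) counts partitions of n with all parts ≤ m and p(n) = p(n, n). The base cases are p(0, m) = 1 and p(n, 0) = 0 for n > 0. Filling the table yields p(58) = 715220. (Euler's pentagonal recurrence is an alternative.)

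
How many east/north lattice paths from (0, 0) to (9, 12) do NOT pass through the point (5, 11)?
Number of paths = 272090

Total paths from (0, 0) to (9, 12): C(21, 9) = 293930. Paths through (5, 11): (paths (0, 0) → (5, 11)) × (paths (5, 11) → (9, 12)) = C(16, 5) · C(5, 4) = 4368 · 5 = 21840. Avoidance count = 293930 − 21840 = 272090.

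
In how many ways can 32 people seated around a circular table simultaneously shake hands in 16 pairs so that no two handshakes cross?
C_16 = 35357670

These noncrossing handshakes are counted by the Catalan number C_n = (1/(n + 1)) · C(2n, n). For n = 16: C_16 = (1/17) · C(32, 16) = 601080390/17 = 35357670.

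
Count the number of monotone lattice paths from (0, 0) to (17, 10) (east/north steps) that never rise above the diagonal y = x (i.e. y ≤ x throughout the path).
Number of paths = 3749460

By the reflection principle (André's argument), the number of monotone paths to (17, 10) with n ≤ m that never go above y = x is C(27, 17) − C(27, 18) = 8436285 − 4686825 = 3749460.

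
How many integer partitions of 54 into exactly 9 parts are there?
p(54, 9 parts) = 25331

Partitions of n into exactly k parts are in bijection with partitions of n − k into at most k parts (subtract 1 from each part). So p(54, exactly 9) = p(45, parts ≤ 9). Computing via the recurrence p(m, j) = p(m, j−1) + p(m−j, j) gives 25331.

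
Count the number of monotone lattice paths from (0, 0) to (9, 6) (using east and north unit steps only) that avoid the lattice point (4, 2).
Number of paths = 3115

Total paths from (0, 0) to (9, 6): C(15, 9) = 5005. Paths through (4, 2): (paths (0, 0) → (4, 2)) × (paths (4, 2) → (9, 6)) = C(6, 4) · C(9, 5) = 15 · 126 = 1890. Avoidance count = 5005 − 1890 = 3115.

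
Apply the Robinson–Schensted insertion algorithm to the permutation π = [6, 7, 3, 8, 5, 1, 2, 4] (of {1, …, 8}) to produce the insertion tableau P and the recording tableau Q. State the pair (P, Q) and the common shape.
P = [1, 2, 4] / [3, 5, 8] / [6, 7];  Q = [1, 2, 4] / [3, 5, 8] / [6, 7];  common shape = (3, 3, 2)

Row-insert the values π_1, π_2, … into P one at a time, bumping the leftmost entry strictly greater than the inserted value down to the next row. The recording tableau Q records, in position (i, j), the step at which that cell was added to P.
  Insert 6 (step 1): P = [6];  Q = [1]
  Insert 7 (step 2): P = [6, 7];  Q = [1, 2]
  Insert 3 (step 3): P = [3, 7] / [6];  Q = [1, 2] / [3]
  Insert 8 (step 4): P = [3, 7, 8] / [6];  Q = [1, 2, 4] / [3]
  Insert 5 (step 5): P = [3, 5, 8] / [6, 7];  Q = [1, 2, 4] / [3, 5]
  Insert 1 (step 6): P = [1, 5, 8] / [3, 7] / [6];  Q = [1, 2, 4] / [3, 5] / [6]
  Insert 2 (step 7): P = [1, 2, 8] / [3, 5] / [6, 7];  Q = [1, 2, 4] / [3, 5] / [6, 7]
  Insert 4 (step 8): P = [1, 2, 4] / [3, 5, 8] / [6, 7];  Q = [1, 2, 4] / [3, 5, 8] / [6, 7]
Final shape: (3, 3, 2).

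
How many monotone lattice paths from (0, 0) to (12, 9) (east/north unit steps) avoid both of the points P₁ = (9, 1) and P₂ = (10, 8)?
Number of paths = 161246

Inclusion–exclusion. Total paths: C(21, 12) = 293930. Through P₁: C(10, 9)·C(11, 3) = 1650. Through P₂: C(18, 10)·C(3, 2) = 131274. Since P₁ is strictly southwest of P₂, a monotone path through both must visit P₁ then P₂; paths through both = C(10, 9)·C(8, 1)·C(3, 2) = 240. Avoid both = 293930 − 1650 − 131274 + 240 = 161246.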